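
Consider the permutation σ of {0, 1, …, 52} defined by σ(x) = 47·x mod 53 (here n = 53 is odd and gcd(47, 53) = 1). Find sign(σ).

Trace 36: π^k(36) = [36, 49, 24, 15, 16, 10, 46] for k=0..6.
Decompose π into cycles: lengths [13, 13, 13, 13, 1] (5 cycles, including the fixed point 0).
sign(π) = (−1)^{n − #cycles} = (−1)^{53−5} = (−1)^48 = +1.

+1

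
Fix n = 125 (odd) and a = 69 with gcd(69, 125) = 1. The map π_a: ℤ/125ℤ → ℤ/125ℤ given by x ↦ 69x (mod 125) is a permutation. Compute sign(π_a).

Trace 31: π^k(31) = [31, 14, 91, 29, 1, 69, 11] for k=0..6.
Cycle lengths of π_69 on ℤ/125ℤ: [50, 50, 10, 10, 2, 2, 1]; 7 cycles in total.
125 − 7 = 118 transpositions; sign(π) = (−1)^118 = +1.
Check: (69/125) = +1 by Zolotarev.

+1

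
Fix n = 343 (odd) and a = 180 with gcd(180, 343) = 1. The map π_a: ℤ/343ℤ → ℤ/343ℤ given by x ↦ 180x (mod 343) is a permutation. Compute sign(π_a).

Start at x=297: 297 → 295 → 278 → 305 → 20 → 170 → 73 → … (one orbit).
The orbit structure of x ↦ 180x mod 343: 4 orbits of sizes [294, 42, 6, 1].
n − c = 343 − 4 = 339; sign = (−1)^339 = -1.
(180|343)_J = -1 (Zolotarev's lemma cross-check).

-1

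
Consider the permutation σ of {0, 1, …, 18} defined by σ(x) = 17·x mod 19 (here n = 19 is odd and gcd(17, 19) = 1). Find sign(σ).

Trace 9: π^k(9) = [9, 1, 17, 4, 11, 16, 6] for k=0..6.
The orbit structure of x ↦ 17x mod 19: 3 orbits of sizes [9, 9, 1].
sign(π) = (−1)^{n − #cycles} = (−1)^{19−3} = (−1)^16 = +1.
The Jacobi symbol (17|19) = +1 (Zolotarev) agrees.

+1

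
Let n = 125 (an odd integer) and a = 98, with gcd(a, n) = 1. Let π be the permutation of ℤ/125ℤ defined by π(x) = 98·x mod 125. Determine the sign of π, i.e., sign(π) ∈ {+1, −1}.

Start at x=3: 3 → 44 → 62 → 76 → 73 → 29 → 92 → … (one orbit).
Cycle lengths of π_98 on ℤ/125ℤ: [100, 20, 4, 1]; 4 cycles in total.
Σ(ℓ_i−1) = 125−4 = 121; sign = (−1)^121 = -1.
Via Zolotarev, sign(π_{98}) = (98|125) = -1.

-1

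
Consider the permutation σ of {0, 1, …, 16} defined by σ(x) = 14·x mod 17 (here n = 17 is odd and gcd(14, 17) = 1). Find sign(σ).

-1

Trace 15: π^k(15) = [15, 6, 16, 3, 8, 10, 4] for k=0..6.
Decompose π into cycles: lengths [16, 1] (2 cycles, including the fixed point 0).
Σ(ℓ_i−1) = 17−2 = 15; sign = (−1)^15 = -1.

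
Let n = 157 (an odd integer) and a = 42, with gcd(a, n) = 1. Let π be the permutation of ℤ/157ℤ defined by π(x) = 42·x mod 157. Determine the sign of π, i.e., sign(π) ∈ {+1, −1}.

Trace 115: π^k(115) = [115, 120, 16, 44, 121, 58, 81] for k=0..6.
The orbit structure of x ↦ 42x mod 157: 3 orbits of sizes [78, 78, 1].
sign(π) = (−1)^{n − #cycles} = (−1)^{157−3} = (−1)^154 = +1.
Zolotarev: (42|157) = +1, matching the cycle-count sign.

+1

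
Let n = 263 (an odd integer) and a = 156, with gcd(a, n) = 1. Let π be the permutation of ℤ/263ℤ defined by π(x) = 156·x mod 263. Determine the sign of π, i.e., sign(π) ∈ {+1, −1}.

+1

Start at x=218: 218 → 81 → 12 → 31 → 102 → 132 → 78 → … (one orbit).
The orbit structure of x ↦ 156x mod 263: 3 orbits of sizes [131, 131, 1].
Σ(ℓ_i−1) = 263−3 = 260; sign = (−1)^260 = +1.
(156|263)_J = +1 (Zolotarev's lemma cross-check).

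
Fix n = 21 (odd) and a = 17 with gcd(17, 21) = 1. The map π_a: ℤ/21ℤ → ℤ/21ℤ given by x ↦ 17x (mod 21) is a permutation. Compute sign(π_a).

Trace 1: π^k(1) = [1, 17, 16, 20, 4, 5] for k=0..5.
The orbit structure of x ↦ 17x mod 21: 5 orbits of sizes [6, 6, 6, 2, 1].
5 cycles on 21: each ℓ→(−1)^(ℓ−1), product (−1)^16 = +1.
Via Zolotarev, sign(π_{17}) = (17|21) = +1.

+1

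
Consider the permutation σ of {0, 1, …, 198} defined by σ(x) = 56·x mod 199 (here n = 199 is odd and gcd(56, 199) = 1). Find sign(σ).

+1

Start at x=81: 81 → 158 → 92 → 177 → 161 → 61 → 33 → … (one orbit).
The orbit structure of x ↦ 56x mod 199: 3 orbits of sizes [99, 99, 1].
199 − 3 = 196 transpositions; sign(π) = (−1)^196 = +1.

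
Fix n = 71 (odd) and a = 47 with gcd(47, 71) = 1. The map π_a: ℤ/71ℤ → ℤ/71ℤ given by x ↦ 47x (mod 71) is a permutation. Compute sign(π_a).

-1

Trace 8: π^k(8) = [8, 21, 64, 26, 15, 66, 49] for k=0..6.
Decompose π into cycles: lengths [70, 1] (2 cycles, including the fixed point 0).
71 − 2 = 69 transpositions; sign(π) = (−1)^69 = -1.
Zolotarev: (47|71) = -1, matching the cycle-count sign.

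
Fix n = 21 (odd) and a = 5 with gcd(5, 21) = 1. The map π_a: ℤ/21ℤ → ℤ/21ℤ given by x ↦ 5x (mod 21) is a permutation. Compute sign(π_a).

+1

Trace 17: π^k(17) = [17, 1, 5, 4, 20, 16] for k=0..5.
The orbit structure of x ↦ 5x mod 21: 5 orbits of sizes [6, 6, 6, 2, 1].
n − c = 21 − 5 = 16; sign = (−1)^16 = +1.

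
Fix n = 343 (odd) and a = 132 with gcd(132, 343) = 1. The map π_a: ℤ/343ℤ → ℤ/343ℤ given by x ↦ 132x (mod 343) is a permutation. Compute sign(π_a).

Start at x=300: 300 → 155 → 223 → 281 → 48 → 162 → 118 → … (one orbit).
The orbit structure of x ↦ 132x mod 343: 10 orbits of sizes [98, 98, 98, 14, 14, 14, 2, 2, 2, 1].
With 10 cycles on 343 points, sign = (−1)^{343−10} = -1.
Via Zolotarev, sign(π_{132}) = (132|343) = -1.

-1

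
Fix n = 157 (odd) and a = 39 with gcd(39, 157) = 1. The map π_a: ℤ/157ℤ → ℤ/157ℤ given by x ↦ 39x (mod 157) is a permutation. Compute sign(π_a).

+1

Orbit of 93 under x↦39x: [93, 16, 153, 1, 39, 108, 130]… (length divides ord_157(39)).
Decompose π into cycles: lengths [13, 13, 13, 13, 13, 13, 13, 13, 13, 13, 13, 13, 1] (13 cycles, including the fixed point 0).
sign(π) = (−1)^{n − #cycles} = (−1)^{157−13} = (−1)^144 = +1.
The Jacobi symbol (39|157) = +1 (Zolotarev) agrees.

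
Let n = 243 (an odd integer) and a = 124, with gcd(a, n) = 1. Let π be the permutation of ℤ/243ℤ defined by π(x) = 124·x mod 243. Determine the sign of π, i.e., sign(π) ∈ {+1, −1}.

+1

Start at x=22: 22 → 55 → 16 → 40 → 100 → 7 → 139 → … (one orbit).
Cycle type of π: 81×2 + 27×2 + 9×2 + 3×2 + 1×3; total 11 cycles.
243 − 11 = 232 transpositions; sign(π) = (−1)^232 = +1.
Zolotarev: (124|243) = +1, matching the cycle-count sign.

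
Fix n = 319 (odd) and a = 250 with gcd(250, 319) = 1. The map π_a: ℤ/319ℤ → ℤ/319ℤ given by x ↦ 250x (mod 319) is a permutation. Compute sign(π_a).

+1

Start at x=80: 80 → 222 → 313 → 95 → 144 → 272 → 53 → … (one orbit).
Decompose π into cycles: lengths [140, 140, 28, 10, 1] (5 cycles, including the fixed point 0).
319 − 5 = 314 transpositions; sign(π) = (−1)^314 = +1.
The Jacobi symbol (250|319) = +1 (Zolotarev) agrees.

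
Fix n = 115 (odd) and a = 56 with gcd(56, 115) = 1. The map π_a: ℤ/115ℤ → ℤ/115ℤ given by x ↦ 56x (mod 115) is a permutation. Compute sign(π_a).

Start at x=51: 51 → 96 → 86 → 101 → 21 → 26 → 76 → … (one orbit).
Cycle lengths of π_56 on ℤ/115ℤ: [22, 22, 22, 22, 22, 1, 1, 1, 1, 1]; 10 cycles in total.
10 cycles on 115: each ℓ→(−1)^(ℓ−1), product (−1)^105 = -1.

-1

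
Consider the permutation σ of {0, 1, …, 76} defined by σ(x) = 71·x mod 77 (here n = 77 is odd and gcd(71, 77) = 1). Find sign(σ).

Start at x=36: 36 → 15 → 64 → 1 → 71 → 36 (one orbit).
21 cycles of lengths [5, 5, 5, 5, 5, 5, 5, 5, 5, 5, 5, 5, 5, 5, 1, 1, 1, 1, 1, 1, 1].
n − c = 77 − 21 = 56; sign = (−1)^56 = +1.
Zolotarev: (71|77) = +1, matching the cycle-count sign.

+1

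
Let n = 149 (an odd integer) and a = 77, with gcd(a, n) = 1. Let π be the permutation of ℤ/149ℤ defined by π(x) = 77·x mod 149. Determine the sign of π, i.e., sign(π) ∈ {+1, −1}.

Trace 28: π^k(28) = [28, 70, 26, 65, 88, 71, 103] for k=0..6.
Decompose π into cycles: lengths [148, 1] (2 cycles, including the fixed point 0).
sign(π) = (−1)^{n − #cycles} = (−1)^{149−2} = (−1)^147 = -1.

-1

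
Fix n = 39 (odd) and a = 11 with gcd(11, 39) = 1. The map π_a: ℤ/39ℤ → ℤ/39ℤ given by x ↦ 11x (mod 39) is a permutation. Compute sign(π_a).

Start at x=32: 32 → 1 → 11 → 4 → 5 → 16 → 20 → … (one orbit).
π_11 has 5 disjoint cycles with lengths [12, 12, 12, 2, 1] on {0,…,38}.
With 5 cycles on 39 points, sign = (−1)^{39−5} = +1.

+1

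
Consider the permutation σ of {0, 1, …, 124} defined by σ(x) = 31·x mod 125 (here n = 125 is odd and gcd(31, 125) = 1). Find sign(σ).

Orbit of 121 under x↦31x: [121, 1, 31, 86, 41, 21, 26]… (length divides ord_125(31)).
π_31 has 13 disjoint cycles with lengths [25, 25, 25, 25, 5, 5, 5, 5, 1, 1, 1, 1, 1] on {0,…,124}.
n − c = 125 − 13 = 112; sign = (−1)^112 = +1.

+1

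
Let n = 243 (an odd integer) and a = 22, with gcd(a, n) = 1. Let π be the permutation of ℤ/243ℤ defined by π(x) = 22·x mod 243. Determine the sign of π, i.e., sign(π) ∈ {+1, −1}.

+1

Start at x=106: 106 → 145 → 31 → 196 → 181 → 94 → 124 → … (one orbit).
π_22 has 11 disjoint cycles with lengths [81, 81, 27, 27, 9, 9, 3, 3, 1, 1, 1] on {0,…,242}.
sign(π) = (−1)^{n − #cycles} = (−1)^{243−11} = (−1)^232 = +1.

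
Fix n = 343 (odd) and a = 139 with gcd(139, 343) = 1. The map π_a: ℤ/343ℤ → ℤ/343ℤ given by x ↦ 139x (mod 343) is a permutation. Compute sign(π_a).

Orbit of 132 under x↦139x: [132, 169, 167, 232, 6, 148, 335]… (length divides ord_343(139)).
Cycle type of π: 98×3 + 14×3 + 2×3 + 1; total 10 cycles.
343 − 10 = 333 transpositions; sign(π) = (−1)^333 = -1.

-1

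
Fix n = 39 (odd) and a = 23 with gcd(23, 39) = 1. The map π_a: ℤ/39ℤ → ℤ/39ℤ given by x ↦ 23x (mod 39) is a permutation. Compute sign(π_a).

-1

Orbit of 17 under x↦23x: [17, 1, 23, 22, 38, 16]… (length divides ord_39(23)).
8 cycles of lengths [6, 6, 6, 6, 6, 6, 2, 1].
n − c = 39 − 8 = 31; sign = (−1)^31 = -1.
Check: (23/39) = -1 by Zolotarev.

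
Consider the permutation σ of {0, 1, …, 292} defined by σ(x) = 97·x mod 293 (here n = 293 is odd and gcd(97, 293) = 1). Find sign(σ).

+1

Trace 77: π^k(77) = [77, 144, 197, 64, 55, 61, 57] for k=0..6.
The orbit structure of x ↦ 97x mod 293: 3 orbits of sizes [146, 146, 1].
sign(π) = (−1)^{n − #cycles} = (−1)^{293−3} = (−1)^290 = +1.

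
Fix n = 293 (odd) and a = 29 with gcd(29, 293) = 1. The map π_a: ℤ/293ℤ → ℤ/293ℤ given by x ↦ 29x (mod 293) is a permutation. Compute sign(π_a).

-1

Orbit of 131 under x↦29x: [131, 283, 3, 87, 179, 210, 230]… (length divides ord_293(29)).
The orbit structure of x ↦ 29x mod 293: 2 orbits of sizes [292, 1].
293 − 2 = 291 transpositions; sign(π) = (−1)^291 = -1.
(29|293)_J = -1 (Zolotarev's lemma cross-check).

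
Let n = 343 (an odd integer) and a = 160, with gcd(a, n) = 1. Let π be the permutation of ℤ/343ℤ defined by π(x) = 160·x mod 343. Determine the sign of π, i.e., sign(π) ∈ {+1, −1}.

-1

Trace 342: π^k(342) = [342, 183, 125, 106, 153, 127, 83] for k=0..6.
Cycle type of π: 98×3 + 14×3 + 2×3 + 1; total 10 cycles.
With 10 cycles on 343 points, sign = (−1)^{343−10} = -1.
Zolotarev: (160|343) = -1, matching the cycle-count sign.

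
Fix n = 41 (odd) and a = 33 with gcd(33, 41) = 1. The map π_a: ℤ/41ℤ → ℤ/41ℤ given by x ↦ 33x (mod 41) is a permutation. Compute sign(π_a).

Start at x=36: 36 → 40 → 8 → 18 → 20 → 4 → 9 → … (one orbit).
3 cycles of lengths [20, 20, 1].
With 3 cycles on 41 points, sign = (−1)^{41−3} = +1.

+1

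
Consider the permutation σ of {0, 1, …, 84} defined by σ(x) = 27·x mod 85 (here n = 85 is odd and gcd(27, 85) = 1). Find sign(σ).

Start at x=63: 63 → 1 → 27 → 49 → 48 → 21 → 57 → … (one orbit).
Cycle type of π: 16×5 + 4 + 1; total 7 cycles.
n − c = 85 − 7 = 78; sign = (−1)^78 = +1.

+1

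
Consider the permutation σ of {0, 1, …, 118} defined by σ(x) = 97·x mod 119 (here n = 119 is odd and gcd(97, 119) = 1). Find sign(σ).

+1

Trace 41: π^k(41) = [41, 50, 90, 43, 6, 106, 48] for k=0..6.
The orbit structure of x ↦ 97x mod 119: 11 orbits of sizes [16, 16, 16, 16, 16, 16, 16, 2, 2, 2, 1].
sign(π) = (−1)^{n − #cycles} = (−1)^{119−11} = (−1)^108 = +1.
Zolotarev: (97|119) = +1, matching the cycle-count sign.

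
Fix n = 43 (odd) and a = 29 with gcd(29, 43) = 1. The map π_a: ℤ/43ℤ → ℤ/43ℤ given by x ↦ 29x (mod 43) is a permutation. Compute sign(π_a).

Start at x=3: 3 → 1 → 29 → 24 → 8 → 17 → 20 → … (one orbit).
Decompose π into cycles: lengths [42, 1] (2 cycles, including the fixed point 0).
sign(π) = (−1)^{n − #cycles} = (−1)^{43−2} = (−1)^41 = -1.

-1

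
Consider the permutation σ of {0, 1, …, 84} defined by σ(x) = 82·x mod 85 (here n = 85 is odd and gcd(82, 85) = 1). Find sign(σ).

+1

Trace 59: π^k(59) = [59, 78, 21, 22, 19, 28, 1] for k=0..6.
π_82 has 7 disjoint cycles with lengths [16, 16, 16, 16, 16, 4, 1] on {0,…,84}.
Σ(ℓ_i−1) = 85−7 = 78; sign = (−1)^78 = +1.
Via Zolotarev, sign(π_{82}) = (82|85) = +1.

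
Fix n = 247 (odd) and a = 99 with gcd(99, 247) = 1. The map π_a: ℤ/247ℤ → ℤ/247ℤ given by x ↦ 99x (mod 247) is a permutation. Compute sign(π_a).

Start at x=1: 1 → 99 → 168 → 83 → 66 → 112 → 220 → … (one orbit).
π_99 has 12 disjoint cycles with lengths [36, 36, 36, 36, 36, 36, 9, 9, 4, 4, 4, 1] on {0,…,246}.
Σ(ℓ_i−1) = 247−12 = 235; sign = (−1)^235 = -1.

-1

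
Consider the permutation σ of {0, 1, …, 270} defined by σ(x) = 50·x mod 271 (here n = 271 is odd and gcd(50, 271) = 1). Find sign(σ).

Trace 205: π^k(205) = [205, 223, 39, 53, 211, 252, 134] for k=0..6.
Cycle type of π: 135×2 + 1; total 3 cycles.
With 3 cycles on 271 points, sign = (−1)^{271−3} = +1.
The Jacobi symbol (50|271) = +1 (Zolotarev) agrees.

+1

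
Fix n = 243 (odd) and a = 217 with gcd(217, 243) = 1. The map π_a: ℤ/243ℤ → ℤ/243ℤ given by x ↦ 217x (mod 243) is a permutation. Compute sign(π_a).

+1

Trace 1: π^k(1) = [1, 217, 190, 163, 136, 109, 82] for k=0..6.
Decompose π into cycles: lengths [9, 9, 9, 9, 9, 9, 9, 9, 9, 9, 9, 9, 9, 9, 9, 9, 9, 9, 3, 3, 3, 3, 3, 3, 3, 3, 3, 3, 3, 3, 3, 3, 3, 3, 3, 3, 1, 1, 1, 1, 1, 1, 1, 1, 1, 1, 1, 1, 1, 1, 1, 1, 1, 1, 1, 1, 1, 1, 1, 1, 1, 1, 1] (63 cycles, including the fixed point 0).
n − c = 243 − 63 = 180; sign = (−1)^180 = +1.
Check: (217/243) = +1 by Zolotarev.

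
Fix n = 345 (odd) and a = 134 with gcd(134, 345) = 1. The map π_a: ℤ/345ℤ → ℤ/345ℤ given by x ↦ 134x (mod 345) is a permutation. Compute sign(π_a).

Trace 16: π^k(16) = [16, 74, 256, 149, 301, 314, 331] for k=0..6.
π_134 has 23 disjoint cycles with lengths [22, 22, 22, 22, 22, 22, 22, 22, 22, 22, 22, 22, 22, 22, 22, 2, 2, 2, 2, 2, 2, 2, 1] on {0,…,344}.
n − c = 345 − 23 = 322; sign = (−1)^322 = +1.

+1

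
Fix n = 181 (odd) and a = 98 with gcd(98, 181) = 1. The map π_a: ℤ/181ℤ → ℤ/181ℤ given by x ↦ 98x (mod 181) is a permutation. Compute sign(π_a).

-1

Trace 14: π^k(14) = [14, 105, 154, 69, 65, 35, 172] for k=0..6.
Cycle type of π: 180 + 1; total 2 cycles.
Σ(ℓ_i−1) = 181−2 = 179; sign = (−1)^179 = -1.
Via Zolotarev, sign(π_{98}) = (98|181) = -1.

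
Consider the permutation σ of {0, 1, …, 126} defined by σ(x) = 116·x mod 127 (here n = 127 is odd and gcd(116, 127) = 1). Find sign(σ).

Orbit of 12 under x↦116x: [12, 122, 55, 30, 51, 74, 75]… (length divides ord_127(116)).
Cycle lengths of π_116 on ℤ/127ℤ: [126, 1]; 2 cycles in total.
n − c = 127 − 2 = 125; sign = (−1)^125 = -1.
Check: (116/127) = -1 by Zolotarev.

-1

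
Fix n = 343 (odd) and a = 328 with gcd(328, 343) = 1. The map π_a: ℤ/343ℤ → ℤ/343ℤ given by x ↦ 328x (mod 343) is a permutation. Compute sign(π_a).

-1

Trace 85: π^k(85) = [85, 97, 260, 216, 190, 237, 218] for k=0..6.
Cycle type of π: 98×3 + 14×3 + 2×3 + 1; total 10 cycles.
343 − 10 = 333 transpositions; sign(π) = (−1)^333 = -1.
(328|343)_J = -1 (Zolotarev's lemma cross-check).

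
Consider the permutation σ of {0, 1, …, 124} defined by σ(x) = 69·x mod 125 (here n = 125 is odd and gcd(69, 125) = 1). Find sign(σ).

+1

Start at x=61: 61 → 84 → 46 → 49 → 6 → 39 → 66 → … (one orbit).
π_69 has 7 disjoint cycles with lengths [50, 50, 10, 10, 2, 2, 1] on {0,…,124}.
sign(π) = (−1)^{n − #cycles} = (−1)^{125−7} = (−1)^118 = +1.
Via Zolotarev, sign(π_{69}) = (69|125) = +1.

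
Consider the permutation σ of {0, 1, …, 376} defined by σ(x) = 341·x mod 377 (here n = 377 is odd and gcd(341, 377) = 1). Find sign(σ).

Orbit of 315 under x↦341x: [315, 347, 326, 328, 256, 209, 16]… (length divides ord_377(341)).
Decompose π into cycles: lengths [42, 42, 42, 42, 42, 42, 42, 42, 14, 14, 3, 3, 3, 3, 1] (15 cycles, including the fixed point 0).
sign(π) = (−1)^{n − #cycles} = (−1)^{377−15} = (−1)^362 = +1.
Zolotarev: (341|377) = +1, matching the cycle-count sign.

+1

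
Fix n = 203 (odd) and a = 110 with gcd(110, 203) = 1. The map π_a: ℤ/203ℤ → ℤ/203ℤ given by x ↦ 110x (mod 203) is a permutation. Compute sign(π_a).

-1

Start at x=117: 117 → 81 → 181 → 16 → 136 → 141 → 82 → … (one orbit).
10 cycles of lengths [42, 42, 42, 42, 7, 7, 7, 7, 6, 1].
With 10 cycles on 203 points, sign = (−1)^{203−10} = -1.
Via Zolotarev, sign(π_{110}) = (110|203) = -1.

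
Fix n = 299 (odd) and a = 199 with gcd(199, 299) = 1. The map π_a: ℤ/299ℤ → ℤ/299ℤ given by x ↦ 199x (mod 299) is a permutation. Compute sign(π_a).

Orbit of 56 under x↦199x: [56, 81, 272, 9, 296, 1, 199]… (length divides ord_299(199)).
Decompose π into cycles: lengths [66, 66, 66, 66, 22, 6, 6, 1] (8 cycles, including the fixed point 0).
n − c = 299 − 8 = 291; sign = (−1)^291 = -1.

-1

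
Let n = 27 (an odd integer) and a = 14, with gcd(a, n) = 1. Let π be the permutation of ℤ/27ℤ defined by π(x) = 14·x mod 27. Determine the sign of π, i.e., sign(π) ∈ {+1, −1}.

Start at x=22: 22 → 11 → 19 → 23 → 25 → 26 → 13 → … (one orbit).
Cycle type of π: 18 + 6 + 2 + 1; total 4 cycles.
27 − 4 = 23 transpositions; sign(π) = (−1)^23 = -1.

-1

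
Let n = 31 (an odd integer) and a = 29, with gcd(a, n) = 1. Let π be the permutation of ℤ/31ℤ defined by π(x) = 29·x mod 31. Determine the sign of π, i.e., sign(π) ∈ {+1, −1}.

Trace 30: π^k(30) = [30, 2, 27, 8, 15, 1, 29] for k=0..6.
4 cycles of lengths [10, 10, 10, 1].
sign(π) = (−1)^{n − #cycles} = (−1)^{31−4} = (−1)^27 = -1.

-1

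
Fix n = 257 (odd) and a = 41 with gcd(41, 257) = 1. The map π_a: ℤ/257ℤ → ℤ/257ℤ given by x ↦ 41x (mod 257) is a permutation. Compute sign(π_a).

-1

Orbit of 200 under x↦41x: [200, 233, 44, 5, 205, 181, 225]… (length divides ord_257(41)).
Cycle lengths of π_41 on ℤ/257ℤ: [256, 1]; 2 cycles in total.
Σ(ℓ_i−1) = 257−2 = 255; sign = (−1)^255 = -1.
Check: (41/257) = -1 by Zolotarev.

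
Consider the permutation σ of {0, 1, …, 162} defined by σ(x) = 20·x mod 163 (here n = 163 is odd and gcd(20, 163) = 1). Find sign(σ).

-1

Orbit of 30 under x↦20x: [30, 111, 101, 64, 139, 9, 17]… (length divides ord_163(20)).
2 cycles of lengths [162, 1].
2 cycles on 163: each ℓ→(−1)^(ℓ−1), product (−1)^161 = -1.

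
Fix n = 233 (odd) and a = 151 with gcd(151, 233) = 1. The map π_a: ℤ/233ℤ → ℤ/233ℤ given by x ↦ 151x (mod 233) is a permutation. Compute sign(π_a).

Start at x=102: 102 → 24 → 129 → 140 → 170 → 40 → 215 → … (one orbit).
π_151 has 2 disjoint cycles with lengths [232, 1] on {0,…,232}.
n − c = 233 − 2 = 231; sign = (−1)^231 = -1.

-1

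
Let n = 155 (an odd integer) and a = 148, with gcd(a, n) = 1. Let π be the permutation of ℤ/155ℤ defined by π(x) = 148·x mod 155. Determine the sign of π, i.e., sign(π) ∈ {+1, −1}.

+1

Trace 36: π^k(36) = [36, 58, 59, 52, 101, 68, 144] for k=0..6.
Cycle type of π: 60×2 + 30 + 4 + 1; total 5 cycles.
Σ(ℓ_i−1) = 155−5 = 150; sign = (−1)^150 = +1.
Via Zolotarev, sign(π_{148}) = (148|155) = +1.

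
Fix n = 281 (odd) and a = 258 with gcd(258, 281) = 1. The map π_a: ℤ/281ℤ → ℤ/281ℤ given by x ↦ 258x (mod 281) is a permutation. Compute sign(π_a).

Trace 240: π^k(240) = [240, 100, 229, 72, 30, 153, 134] for k=0..6.
Cycle type of π: 280 + 1; total 2 cycles.
n − c = 281 − 2 = 279; sign = (−1)^279 = -1.
(258|281)_J = -1 (Zolotarev's lemma cross-check).

-1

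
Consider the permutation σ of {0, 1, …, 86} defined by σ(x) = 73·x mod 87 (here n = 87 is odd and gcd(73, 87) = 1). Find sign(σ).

-1

Start at x=40: 40 → 49 → 10 → 34 → 46 → 52 → 55 → … (one orbit).
The orbit structure of x ↦ 73x mod 87: 6 orbits of sizes [28, 28, 28, 1, 1, 1].
87 − 6 = 81 transpositions; sign(π) = (−1)^81 = -1.
Check: (73/87) = -1 by Zolotarev.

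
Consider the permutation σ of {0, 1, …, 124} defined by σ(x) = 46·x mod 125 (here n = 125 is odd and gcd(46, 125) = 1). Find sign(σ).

+1

Trace 91: π^k(91) = [91, 61, 56, 76, 121, 66, 36] for k=0..6.
Decompose π into cycles: lengths [25, 25, 25, 25, 5, 5, 5, 5, 1, 1, 1, 1, 1] (13 cycles, including the fixed point 0).
125 − 13 = 112 transpositions; sign(π) = (−1)^112 = +1.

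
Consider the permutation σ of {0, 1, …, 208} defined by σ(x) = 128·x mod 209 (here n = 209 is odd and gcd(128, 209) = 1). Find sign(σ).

Trace 115: π^k(115) = [115, 90, 25, 65, 169, 105, 64] for k=0..6.
Cycle lengths of π_128 on ℤ/209ℤ: [90, 90, 18, 10, 1]; 5 cycles in total.
n − c = 209 − 5 = 204; sign = (−1)^204 = +1.
Via Zolotarev, sign(π_{128}) = (128|209) = +1.

+1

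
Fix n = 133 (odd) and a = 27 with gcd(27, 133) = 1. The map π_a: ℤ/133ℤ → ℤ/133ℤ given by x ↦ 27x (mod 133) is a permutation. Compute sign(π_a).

Start at x=1: 1 → 27 → 64 → 132 → 106 → 69 → 1 (one orbit).
Cycle type of π: 6×21 + 2×3 + 1; total 25 cycles.
With 25 cycles on 133 points, sign = (−1)^{133−25} = +1.

+1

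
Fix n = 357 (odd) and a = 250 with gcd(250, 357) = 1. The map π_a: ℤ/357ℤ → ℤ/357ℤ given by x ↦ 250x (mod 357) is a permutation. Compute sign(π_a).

+1

Trace 265: π^k(265) = [265, 205, 199, 127, 334, 319, 139] for k=0..6.
15 cycles of lengths [48, 48, 48, 48, 48, 48, 16, 16, 16, 6, 6, 6, 1, 1, 1].
357 − 15 = 342 transpositions; sign(π) = (−1)^342 = +1.
Zolotarev: (250|357) = +1, matching the cycle-count sign.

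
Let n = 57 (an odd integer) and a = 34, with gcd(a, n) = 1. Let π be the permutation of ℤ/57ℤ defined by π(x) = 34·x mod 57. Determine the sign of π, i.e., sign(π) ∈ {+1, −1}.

Start at x=28: 28 → 40 → 49 → 13 → 43 → 37 → 4 → … (one orbit).
π_34 has 6 disjoint cycles with lengths [18, 18, 18, 1, 1, 1] on {0,…,56}.
Σ(ℓ_i−1) = 57−6 = 51; sign = (−1)^51 = -1.
The Jacobi symbol (34|57) = -1 (Zolotarev) agrees.

-1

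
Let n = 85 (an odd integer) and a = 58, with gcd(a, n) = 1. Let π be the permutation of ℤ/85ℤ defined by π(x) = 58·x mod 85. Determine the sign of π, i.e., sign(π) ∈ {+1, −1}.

Start at x=23: 23 → 59 → 22 → 1 → 58 → 49 → 37 → … (one orbit).
The orbit structure of x ↦ 58x mod 85: 7 orbits of sizes [16, 16, 16, 16, 16, 4, 1].
With 7 cycles on 85 points, sign = (−1)^{85−7} = +1.

+1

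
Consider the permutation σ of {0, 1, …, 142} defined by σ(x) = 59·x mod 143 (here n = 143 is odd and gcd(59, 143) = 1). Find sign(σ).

Start at x=1: 1 → 59 → 49 → 31 → 113 → 89 → 103 → … (one orbit).
6 cycles of lengths [60, 60, 12, 5, 5, 1].
sign(π) = (−1)^{n − #cycles} = (−1)^{143−6} = (−1)^137 = -1.
(59|143)_J = -1 (Zolotarev's lemma cross-check).

-1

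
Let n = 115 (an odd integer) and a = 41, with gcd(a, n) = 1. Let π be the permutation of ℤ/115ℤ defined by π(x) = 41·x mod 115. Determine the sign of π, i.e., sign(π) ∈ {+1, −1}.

+1

Start at x=26: 26 → 31 → 6 → 16 → 81 → 101 → 1 → … (one orbit).
The orbit structure of x ↦ 41x mod 115: 15 orbits of sizes [11, 11, 11, 11, 11, 11, 11, 11, 11, 11, 1, 1, 1, 1, 1].
15 cycles on 115: each ℓ→(−1)^(ℓ−1), product (−1)^100 = +1.
Zolotarev: (41|115) = +1, matching the cycle-count sign.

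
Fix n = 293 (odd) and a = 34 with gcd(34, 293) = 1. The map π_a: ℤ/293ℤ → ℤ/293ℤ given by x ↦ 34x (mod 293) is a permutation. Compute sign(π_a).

Start at x=232: 232 → 270 → 97 → 75 → 206 → 265 → 220 → … (one orbit).
π_34 has 2 disjoint cycles with lengths [292, 1] on {0,…,292}.
sign(π) = (−1)^{n − #cycles} = (−1)^{293−2} = (−1)^291 = -1.
The Jacobi symbol (34|293) = -1 (Zolotarev) agrees.

-1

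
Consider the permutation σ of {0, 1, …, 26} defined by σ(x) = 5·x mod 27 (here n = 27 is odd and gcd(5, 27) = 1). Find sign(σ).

-1

Orbit of 19 under x↦5x: [19, 14, 16, 26, 22, 2, 10]… (length divides ord_27(5)).
Decompose π into cycles: lengths [18, 6, 2, 1] (4 cycles, including the fixed point 0).
With 4 cycles on 27 points, sign = (−1)^{27−4} = -1.
Via Zolotarev, sign(π_{5}) = (5|27) = -1.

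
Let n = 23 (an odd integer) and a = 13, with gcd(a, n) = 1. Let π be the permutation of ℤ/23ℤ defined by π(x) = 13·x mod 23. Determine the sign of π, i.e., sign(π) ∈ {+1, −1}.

+1

Orbit of 2 under x↦13x: [2, 3, 16, 1, 13, 8, 12]… (length divides ord_23(13)).
π_13 has 3 disjoint cycles with lengths [11, 11, 1] on {0,…,22}.
With 3 cycles on 23 points, sign = (−1)^{23−3} = +1.
Check: (13/23) = +1 by Zolotarev.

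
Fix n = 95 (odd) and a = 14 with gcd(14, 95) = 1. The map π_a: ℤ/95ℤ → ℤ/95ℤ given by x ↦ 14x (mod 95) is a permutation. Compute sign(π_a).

-1

Start at x=36: 36 → 29 → 26 → 79 → 61 → 94 → 81 → … (one orbit).
Cycle type of π: 18×5 + 2×2 + 1; total 8 cycles.
With 8 cycles on 95 points, sign = (−1)^{95−8} = -1.
The Jacobi symbol (14|95) = -1 (Zolotarev) agrees.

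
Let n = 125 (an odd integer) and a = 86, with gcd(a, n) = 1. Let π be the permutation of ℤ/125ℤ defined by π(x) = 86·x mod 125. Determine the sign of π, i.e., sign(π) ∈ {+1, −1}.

+1

Start at x=11: 11 → 71 → 106 → 116 → 101 → 61 → 121 → … (one orbit).
Cycle type of π: 25×4 + 5×4 + 1×5; total 13 cycles.
13 cycles on 125: each ℓ→(−1)^(ℓ−1), product (−1)^112 = +1.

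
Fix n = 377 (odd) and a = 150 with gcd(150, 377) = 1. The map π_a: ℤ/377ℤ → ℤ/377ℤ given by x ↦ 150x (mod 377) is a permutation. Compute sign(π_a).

Orbit of 202 under x↦150x: [202, 140, 265, 165, 245, 181, 6]… (length divides ord_377(150)).
π_150 has 8 disjoint cycles with lengths [84, 84, 84, 84, 14, 14, 12, 1] on {0,…,376}.
sign(π) = (−1)^{n − #cycles} = (−1)^{377−8} = (−1)^369 = -1.
Zolotarev: (150|377) = -1, matching the cycle-count sign.

-1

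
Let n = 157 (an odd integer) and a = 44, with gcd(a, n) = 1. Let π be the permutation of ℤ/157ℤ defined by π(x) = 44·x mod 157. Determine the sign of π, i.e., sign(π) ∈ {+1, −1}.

Orbit of 13 under x↦44x: [13, 101, 48, 71, 141, 81, 110]… (length divides ord_157(44)).
The orbit structure of x ↦ 44x mod 157: 3 orbits of sizes [78, 78, 1].
157 − 3 = 154 transpositions; sign(π) = (−1)^154 = +1.
Check: (44/157) = +1 by Zolotarev.

+1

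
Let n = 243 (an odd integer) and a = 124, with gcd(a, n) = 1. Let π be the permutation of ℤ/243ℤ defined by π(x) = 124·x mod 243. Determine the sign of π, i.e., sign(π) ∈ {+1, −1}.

Orbit of 169 under x↦124x: [169, 58, 145, 241, 238, 109, 151]… (length divides ord_243(124)).
Cycle type of π: 81×2 + 27×2 + 9×2 + 3×2 + 1×3; total 11 cycles.
n − c = 243 − 11 = 232; sign = (−1)^232 = +1.
The Jacobi symbol (124|243) = +1 (Zolotarev) agrees.

+1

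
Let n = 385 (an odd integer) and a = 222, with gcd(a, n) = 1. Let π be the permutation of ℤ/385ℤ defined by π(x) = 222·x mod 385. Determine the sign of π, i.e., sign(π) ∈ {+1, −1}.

-1

Orbit of 366 under x↦222x: [366, 17, 309, 68, 81, 272, 324]… (length divides ord_385(222)).
Decompose π into cycles: lengths [60, 60, 60, 60, 30, 30, 20, 20, 12, 12, 10, 6, 4, 1] (14 cycles, including the fixed point 0).
sign(π) = (−1)^{n − #cycles} = (−1)^{385−14} = (−1)^371 = -1.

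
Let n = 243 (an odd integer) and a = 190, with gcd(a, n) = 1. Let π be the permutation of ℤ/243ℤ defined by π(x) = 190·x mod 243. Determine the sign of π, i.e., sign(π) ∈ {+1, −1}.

Trace 109: π^k(109) = [109, 55, 1, 190, 136, 82, 28] for k=0..6.
The orbit structure of x ↦ 190x mod 243: 63 orbits of sizes [9, 9, 9, 9, 9, 9, 9, 9, 9, 9, 9, 9, 9, 9, 9, 9, 9, 9, 3, 3, 3, 3, 3, 3, 3, 3, 3, 3, 3, 3, 3, 3, 3, 3, 3, 3, 1, 1, 1, 1, 1, 1, 1, 1, 1, 1, 1, 1, 1, 1, 1, 1, 1, 1, 1, 1, 1, 1, 1, 1, 1, 1, 1].
243 − 63 = 180 transpositions; sign(π) = (−1)^180 = +1.
Zolotarev: (190|243) = +1, matching the cycle-count sign.

+1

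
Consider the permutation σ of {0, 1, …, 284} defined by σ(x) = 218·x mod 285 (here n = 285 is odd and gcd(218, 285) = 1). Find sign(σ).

+1

Trace 4: π^k(4) = [4, 17, 1, 218, 214, 197, 196] for k=0..6.
Cycle type of π: 36×6 + 18×2 + 9×2 + 4×3 + 2 + 1; total 15 cycles.
With 15 cycles on 285 points, sign = (−1)^{285−15} = +1.
(218|285)_J = +1 (Zolotarev's lemma cross-check).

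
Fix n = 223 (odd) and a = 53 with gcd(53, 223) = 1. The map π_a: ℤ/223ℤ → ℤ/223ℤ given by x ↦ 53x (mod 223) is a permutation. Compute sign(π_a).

+1

Start at x=68: 68 → 36 → 124 → 105 → 213 → 139 → 8 → … (one orbit).
Cycle lengths of π_53 on ℤ/223ℤ: [111, 111, 1]; 3 cycles in total.
223 − 3 = 220 transpositions; sign(π) = (−1)^220 = +1.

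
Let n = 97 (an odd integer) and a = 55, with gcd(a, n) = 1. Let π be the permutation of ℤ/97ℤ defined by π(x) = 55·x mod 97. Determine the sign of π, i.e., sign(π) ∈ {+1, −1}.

Orbit of 42 under x↦55x: [42, 79, 77, 64, 28, 85, 19]… (length divides ord_97(55)).
Cycle type of π: 32×3 + 1; total 4 cycles.
n − c = 97 − 4 = 93; sign = (−1)^93 = -1.

-1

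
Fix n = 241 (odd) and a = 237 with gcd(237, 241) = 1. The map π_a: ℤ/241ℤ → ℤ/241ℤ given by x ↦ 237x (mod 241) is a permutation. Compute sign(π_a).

Trace 15: π^k(15) = [15, 181, 240, 4, 225, 64, 226] for k=0..6.
Cycle lengths of π_237 on ℤ/241ℤ: [12, 12, 12, 12, 12, 12, 12, 12, 12, 12, 12, 12, 12, 12, 12, 12, 12, 12, 12, 12, 1]; 21 cycles in total.
Σ(ℓ_i−1) = 241−21 = 220; sign = (−1)^220 = +1.

+1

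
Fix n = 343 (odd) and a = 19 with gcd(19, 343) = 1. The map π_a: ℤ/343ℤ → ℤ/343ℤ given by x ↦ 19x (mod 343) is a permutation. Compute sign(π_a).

-1

Orbit of 19 under x↦19x: [19, 18, 342, 324, 325, 1]… (length divides ord_343(19)).
The orbit structure of x ↦ 19x mod 343: 58 orbits of sizes [6, 6, 6, 6, 6, 6, 6, 6, 6, 6, 6, 6, 6, 6, 6, 6, 6, 6, 6, 6, 6, 6, 6, 6, 6, 6, 6, 6, 6, 6, 6, 6, 6, 6, 6, 6, 6, 6, 6, 6, 6, 6, 6, 6, 6, 6, 6, 6, 6, 6, 6, 6, 6, 6, 6, 6, 6, 1].
Σ(ℓ_i−1) = 343−58 = 285; sign = (−1)^285 = -1.
Zolotarev: (19|343) = -1, matching the cycle-count sign.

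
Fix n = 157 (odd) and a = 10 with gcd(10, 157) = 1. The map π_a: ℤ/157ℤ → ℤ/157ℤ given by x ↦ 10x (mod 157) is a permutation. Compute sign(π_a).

Trace 75: π^k(75) = [75, 122, 121, 111, 11, 110, 1] for k=0..6.
3 cycles of lengths [78, 78, 1].
With 3 cycles on 157 points, sign = (−1)^{157−3} = +1.
The Jacobi symbol (10|157) = +1 (Zolotarev) agrees.

+1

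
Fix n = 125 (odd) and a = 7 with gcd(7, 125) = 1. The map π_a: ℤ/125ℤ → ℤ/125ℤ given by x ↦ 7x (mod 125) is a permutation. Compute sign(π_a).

-1

Trace 101: π^k(101) = [101, 82, 74, 18, 1, 7, 49] for k=0..6.
12 cycles of lengths [20, 20, 20, 20, 20, 4, 4, 4, 4, 4, 4, 1].
sign(π) = (−1)^{n − #cycles} = (−1)^{125−12} = (−1)^113 = -1.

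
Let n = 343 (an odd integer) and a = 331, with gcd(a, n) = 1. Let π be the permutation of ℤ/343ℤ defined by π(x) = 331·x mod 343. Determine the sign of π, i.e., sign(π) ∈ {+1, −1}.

+1

Trace 177: π^k(177) = [177, 277, 106, 100, 172, 337, 72] for k=0..6.
Cycle type of π: 147×2 + 21×2 + 3×2 + 1; total 7 cycles.
sign(π) = (−1)^{n − #cycles} = (−1)^{343−7} = (−1)^336 = +1.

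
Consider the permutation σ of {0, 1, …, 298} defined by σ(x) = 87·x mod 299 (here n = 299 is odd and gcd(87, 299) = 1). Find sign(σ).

+1

Trace 248: π^k(248) = [248, 48, 289, 27, 256, 146, 144] for k=0..6.
15 cycles of lengths [33, 33, 33, 33, 33, 33, 33, 33, 11, 11, 3, 3, 3, 3, 1].
Σ(ℓ_i−1) = 299−15 = 284; sign = (−1)^284 = +1.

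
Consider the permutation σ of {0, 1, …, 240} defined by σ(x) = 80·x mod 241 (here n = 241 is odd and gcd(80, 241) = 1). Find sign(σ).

+1

Trace 113: π^k(113) = [113, 123, 200, 94, 49, 64, 59] for k=0..6.
The orbit structure of x ↦ 80x mod 241: 3 orbits of sizes [120, 120, 1].
n − c = 241 − 3 = 238; sign = (−1)^238 = +1.
Zolotarev: (80|241) = +1, matching the cycle-count sign.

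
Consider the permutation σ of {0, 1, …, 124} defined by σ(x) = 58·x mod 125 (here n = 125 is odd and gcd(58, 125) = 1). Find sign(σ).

Orbit of 59 under x↦58x: [59, 47, 101, 108, 14, 62, 96]… (length divides ord_125(58)).
π_58 has 4 disjoint cycles with lengths [100, 20, 4, 1] on {0,…,124}.
With 4 cycles on 125 points, sign = (−1)^{125−4} = -1.

-1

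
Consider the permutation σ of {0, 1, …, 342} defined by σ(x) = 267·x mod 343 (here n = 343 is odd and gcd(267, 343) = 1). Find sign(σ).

+1

Trace 155: π^k(155) = [155, 225, 50, 316, 337, 113, 330] for k=0..6.
Decompose π into cycles: lengths [49, 49, 49, 49, 49, 49, 7, 7, 7, 7, 7, 7, 1, 1, 1, 1, 1, 1, 1] (19 cycles, including the fixed point 0).
Σ(ℓ_i−1) = 343−19 = 324; sign = (−1)^324 = +1.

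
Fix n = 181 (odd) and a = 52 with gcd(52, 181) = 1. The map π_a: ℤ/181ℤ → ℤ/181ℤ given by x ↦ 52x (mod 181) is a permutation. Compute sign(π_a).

Orbit of 144 under x↦52x: [144, 67, 45, 168, 48, 143, 15]… (length divides ord_181(52)).
Cycle type of π: 90×2 + 1; total 3 cycles.
181 − 3 = 178 transpositions; sign(π) = (−1)^178 = +1.
Zolotarev: (52|181) = +1, matching the cycle-count sign.

+1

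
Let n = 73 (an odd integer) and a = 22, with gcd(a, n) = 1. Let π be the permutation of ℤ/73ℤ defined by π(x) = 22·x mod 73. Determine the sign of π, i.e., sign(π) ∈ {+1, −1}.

Orbit of 10 under x↦22x: [10, 1, 22, 46, 63, 72, 51]… (length divides ord_73(22)).
Decompose π into cycles: lengths [8, 8, 8, 8, 8, 8, 8, 8, 8, 1] (10 cycles, including the fixed point 0).
With 10 cycles on 73 points, sign = (−1)^{73−10} = -1.

-1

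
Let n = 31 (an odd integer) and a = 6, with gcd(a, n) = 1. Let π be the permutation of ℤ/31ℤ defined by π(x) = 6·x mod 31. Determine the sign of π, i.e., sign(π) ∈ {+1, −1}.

Start at x=30: 30 → 25 → 26 → 1 → 6 → 5 → 30 (one orbit).
Cycle lengths of π_6 on ℤ/31ℤ: [6, 6, 6, 6, 6, 1]; 6 cycles in total.
sign(π) = (−1)^{n − #cycles} = (−1)^{31−6} = (−1)^25 = -1.
Check: (6/31) = -1 by Zolotarev.

-1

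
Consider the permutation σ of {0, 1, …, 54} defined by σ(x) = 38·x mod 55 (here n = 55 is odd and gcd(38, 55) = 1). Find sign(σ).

-1

Trace 37: π^k(37) = [37, 31, 23, 49, 47, 26, 53] for k=0..6.
Cycle lengths of π_38 on ℤ/55ℤ: [20, 20, 5, 5, 4, 1]; 6 cycles in total.
Σ(ℓ_i−1) = 55−6 = 49; sign = (−1)^49 = -1.
Zolotarev: (38|55) = -1, matching the cycle-count sign.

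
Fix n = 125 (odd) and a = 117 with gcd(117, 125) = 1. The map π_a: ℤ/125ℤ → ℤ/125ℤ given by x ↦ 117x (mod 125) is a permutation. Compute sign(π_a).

Trace 41: π^k(41) = [41, 47, 124, 8, 61, 12, 29] for k=0..6.
Cycle lengths of π_117 on ℤ/125ℤ: [100, 20, 4, 1]; 4 cycles in total.
125 − 4 = 121 transpositions; sign(π) = (−1)^121 = -1.
Zolotarev: (117|125) = -1, matching the cycle-count sign.

-1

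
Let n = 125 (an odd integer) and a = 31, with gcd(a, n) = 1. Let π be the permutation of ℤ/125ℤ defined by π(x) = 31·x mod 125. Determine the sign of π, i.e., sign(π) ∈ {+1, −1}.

Orbit of 101 under x↦31x: [101, 6, 61, 16, 121, 1, 31]… (length divides ord_125(31)).
The orbit structure of x ↦ 31x mod 125: 13 orbits of sizes [25, 25, 25, 25, 5, 5, 5, 5, 1, 1, 1, 1, 1].
125 − 13 = 112 transpositions; sign(π) = (−1)^112 = +1.
The Jacobi symbol (31|125) = +1 (Zolotarev) agrees.

+1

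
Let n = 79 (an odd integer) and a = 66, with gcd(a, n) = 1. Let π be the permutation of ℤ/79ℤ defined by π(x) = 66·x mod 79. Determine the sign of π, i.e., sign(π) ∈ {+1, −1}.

Start at x=40: 40 → 33 → 45 → 47 → 21 → 43 → 73 → … (one orbit).
π_66 has 2 disjoint cycles with lengths [78, 1] on {0,…,78}.
n − c = 79 − 2 = 77; sign = (−1)^77 = -1.
Via Zolotarev, sign(π_{66}) = (66|79) = -1.

-1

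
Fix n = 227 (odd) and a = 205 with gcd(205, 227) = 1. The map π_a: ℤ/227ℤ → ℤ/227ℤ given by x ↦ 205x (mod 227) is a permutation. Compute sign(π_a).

+1

Start at x=43: 43 → 189 → 155 → 222 → 110 → 77 → 122 → … (one orbit).
3 cycles of lengths [113, 113, 1].
227 − 3 = 224 transpositions; sign(π) = (−1)^224 = +1.
Zolotarev: (205|227) = +1, matching the cycle-count sign.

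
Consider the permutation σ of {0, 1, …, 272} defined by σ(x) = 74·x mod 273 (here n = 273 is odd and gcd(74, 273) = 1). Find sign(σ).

Orbit of 256 under x↦74x: [256, 107, 1, 74, 16, 92]… (length divides ord_273(74)).
Cycle lengths of π_74 on ℤ/273ℤ: [6, 6, 6, 6, 6, 6, 6, 6, 6, 6, 6, 6, 6, 6, 6, 6, 6, 6, 6, 6, 6, 6, 6, 6, 6, 6, 6, 6, 6, 6, 3, 3, 3, 3, 3, 3, 3, 3, 3, 3, 3, 3, 3, 3, 3, 3, 3, 3, 3, 3, 3, 3, 3, 3, 3, 3, 3, 3, 3, 3, 2, 1]; 62 cycles in total.
273 − 62 = 211 transpositions; sign(π) = (−1)^211 = -1.
The Jacobi symbol (74|273) = -1 (Zolotarev) agrees.

-1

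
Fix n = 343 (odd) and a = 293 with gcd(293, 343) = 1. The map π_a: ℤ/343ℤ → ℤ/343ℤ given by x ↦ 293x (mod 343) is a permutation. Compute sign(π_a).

-1

Orbit of 244 under x↦293x: [244, 148, 146, 246, 48, 1, 293]… (length divides ord_343(293)).
Cycle type of π: 14×21 + 2×24 + 1; total 46 cycles.
n − c = 343 − 46 = 297; sign = (−1)^297 = -1.
Check: (293/343) = -1 by Zolotarev.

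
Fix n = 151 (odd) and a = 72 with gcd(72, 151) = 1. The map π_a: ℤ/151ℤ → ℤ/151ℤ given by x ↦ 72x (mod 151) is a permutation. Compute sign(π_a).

+1

Start at x=20: 20 → 81 → 94 → 124 → 19 → 9 → 44 → … (one orbit).
Decompose π into cycles: lengths [25, 25, 25, 25, 25, 25, 1] (7 cycles, including the fixed point 0).
151 − 7 = 144 transpositions; sign(π) = (−1)^144 = +1.
(72|151)_J = +1 (Zolotarev's lemma cross-check).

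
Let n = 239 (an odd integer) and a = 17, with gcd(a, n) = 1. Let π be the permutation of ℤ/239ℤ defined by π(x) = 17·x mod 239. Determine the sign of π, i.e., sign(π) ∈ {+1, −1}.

+1

Orbit of 121 under x↦17x: [121, 145, 75, 80, 165, 176, 124]… (length divides ord_239(17)).
Cycle type of π: 119×2 + 1; total 3 cycles.
n − c = 239 − 3 = 236; sign = (−1)^236 = +1.
Check: (17/239) = +1 by Zolotarev.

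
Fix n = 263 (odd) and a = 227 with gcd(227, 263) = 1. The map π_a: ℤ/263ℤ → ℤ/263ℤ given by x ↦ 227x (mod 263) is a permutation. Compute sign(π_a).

Trace 120: π^k(120) = [120, 151, 87, 24, 188, 70, 110] for k=0..6.
2 cycles of lengths [262, 1].
263 − 2 = 261 transpositions; sign(π) = (−1)^261 = -1.
(227|263)_J = -1 (Zolotarev's lemma cross-check).

-1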